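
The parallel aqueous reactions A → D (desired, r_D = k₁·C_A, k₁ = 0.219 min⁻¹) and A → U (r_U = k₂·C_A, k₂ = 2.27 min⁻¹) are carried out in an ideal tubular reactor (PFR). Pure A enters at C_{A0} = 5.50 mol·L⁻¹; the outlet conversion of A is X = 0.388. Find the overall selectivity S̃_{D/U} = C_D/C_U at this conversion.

C_A = C_{A0}(1−X) = 3.366 mol·L⁻¹.
Both paths are first order in A, so the instantaneous fraction to D is constant: dC_D/d(−C_A) = k₁/(k₁+k₂) = 0.08799.
C_D = 0.08799·(C_{A0}−C_A) = 0.08799×2.134 = 0.188 mol·L⁻¹.
C_U = (C_{A0}−C_A)−C_D = 1.946 mol·L⁻¹; S̃_{D/U} = 0.1878/1.946 = 0.0965.

0.0965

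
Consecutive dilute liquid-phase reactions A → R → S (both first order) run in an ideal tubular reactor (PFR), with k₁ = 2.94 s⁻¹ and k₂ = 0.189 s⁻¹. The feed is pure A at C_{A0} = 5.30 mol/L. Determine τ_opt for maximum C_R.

The intermediate peaks when r₁ = r₂, i.e. k₁e^(−k₁τ) = k₂e^(−k₂τ), giving τ_opt = ln(k₂/k₁)/(k₂−k₁).
= ln(0.189/2.94)/(0.189−2.94) = ln(0.06429)/-2.751 = -2.744/-2.751 = 0.998 s.

0.998 s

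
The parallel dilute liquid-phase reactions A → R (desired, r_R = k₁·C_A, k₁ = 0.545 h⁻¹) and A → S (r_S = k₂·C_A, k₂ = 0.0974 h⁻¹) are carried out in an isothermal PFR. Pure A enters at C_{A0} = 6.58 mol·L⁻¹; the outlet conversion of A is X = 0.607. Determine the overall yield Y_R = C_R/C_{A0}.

C_A = C_{A0}(1−X) = 2.586 mol·L⁻¹.
Both paths are first order in A, so the instantaneous fraction to R is constant: dC_R/d(−C_A) = k₁/(k₁+k₂) = 0.8484.
C_R = 0.8484·(C_{A0}−C_A) = 0.8484×3.994 = 3.39 mol·L⁻¹.
Y_R = C_R/C_{A0} = 3.388/6.58 = 0.515.

0.515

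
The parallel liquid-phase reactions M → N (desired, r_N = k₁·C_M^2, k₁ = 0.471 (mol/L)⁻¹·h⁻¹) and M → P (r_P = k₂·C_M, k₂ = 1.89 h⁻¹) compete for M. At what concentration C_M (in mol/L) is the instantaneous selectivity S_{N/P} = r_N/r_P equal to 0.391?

1.57 mol/L

S_{N/P} = (k₁/k₂)·C_M ⇒ C_M = S·k₂/k₁.
= 0.391×1.89/0.471 = 1.57 mol/L.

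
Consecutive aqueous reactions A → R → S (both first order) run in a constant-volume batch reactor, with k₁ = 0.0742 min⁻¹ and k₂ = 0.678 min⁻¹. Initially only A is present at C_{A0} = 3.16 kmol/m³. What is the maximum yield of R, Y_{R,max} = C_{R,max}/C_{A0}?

For a first-order series the maximum intermediate yield is C_{R,max}/C_{A0} = (k₁/k₂)^[k₂/(k₂−k₁)].
= (0.0742/0.678)^(0.678/(0.678−0.0742)) = (0.1094)^(1.123) = 0.08339.

0.0834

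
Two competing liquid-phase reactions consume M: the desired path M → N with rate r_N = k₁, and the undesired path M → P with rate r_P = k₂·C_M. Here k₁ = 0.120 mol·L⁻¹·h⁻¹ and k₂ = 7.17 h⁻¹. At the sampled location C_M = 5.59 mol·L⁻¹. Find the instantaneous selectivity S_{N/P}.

0.00299

S_{N/P} = r_N/r_P = (k₁)/(k₂·C_M) = (k₁/k₂)·C_M⁻¹.
= (0.120) / (7.17×5.590) = 0.1200/40.08 = 0.00299.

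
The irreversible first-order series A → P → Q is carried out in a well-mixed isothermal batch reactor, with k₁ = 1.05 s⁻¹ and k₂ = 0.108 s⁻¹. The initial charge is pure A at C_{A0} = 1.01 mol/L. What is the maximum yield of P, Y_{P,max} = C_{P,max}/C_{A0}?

At the optimum, C_{P,max}/C_{A0} = (k₁/k₂)^[k₂/(k₂−k₁)].
= (1.05/0.108)^(0.108/(0.108−1.05)) = (9.722)^(-0.1146) = 0.7705.

0.770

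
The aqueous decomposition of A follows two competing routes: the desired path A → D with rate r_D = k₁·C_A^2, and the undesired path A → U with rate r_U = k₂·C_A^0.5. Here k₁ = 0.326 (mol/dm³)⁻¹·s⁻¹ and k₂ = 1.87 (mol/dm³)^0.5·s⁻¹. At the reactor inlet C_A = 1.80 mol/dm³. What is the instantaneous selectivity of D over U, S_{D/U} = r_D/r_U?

S_{D/U} = r_D/r_U = (k₁·C_A^2)/(k₂·C_A^0.5) = (k₁/k₂)·C_A^1.5.
= (0.326×1.800^2) / (1.87×1.800^0.5) = 1.056/2.509 = 0.421.

0.421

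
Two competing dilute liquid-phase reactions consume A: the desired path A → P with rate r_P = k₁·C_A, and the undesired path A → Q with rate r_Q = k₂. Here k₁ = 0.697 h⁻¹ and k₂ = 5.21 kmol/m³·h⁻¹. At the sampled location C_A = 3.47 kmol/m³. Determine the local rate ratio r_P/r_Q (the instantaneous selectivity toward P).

0.464

S_{P/Q} = r_P/r_Q = (k₁·C_A)/(k₂) = (k₁/k₂)·C_A.
= (0.697×3.470) / (5.21) = 2.419/5.210 = 0.464.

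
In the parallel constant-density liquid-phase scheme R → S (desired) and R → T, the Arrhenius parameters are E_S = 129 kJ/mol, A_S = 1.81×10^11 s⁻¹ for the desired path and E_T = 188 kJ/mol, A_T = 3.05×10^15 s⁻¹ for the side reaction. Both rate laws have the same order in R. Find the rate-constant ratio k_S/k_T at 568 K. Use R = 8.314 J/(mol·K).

15.8

Since both paths have the same order in R, the concentration cancels and S_{S/T} = k_S/k_T = (A_S/A_T)·exp[(E_T−E_S)/(RT)].
(E_T−E_S)/(RT) = (188−129)×10³/(8.314×568) = 59000/4722 = 12.49.
k_S/k_T = (1.81×10^11/3.05×10^15)·exp(12.49) = 5.934×10^-5 × 2.667×10^5 = 15.8.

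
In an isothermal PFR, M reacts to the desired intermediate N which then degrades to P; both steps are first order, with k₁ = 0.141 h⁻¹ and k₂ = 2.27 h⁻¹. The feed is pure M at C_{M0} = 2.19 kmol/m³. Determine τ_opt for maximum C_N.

1.31 h

Setting dC_N/dτ = 0 gives τ_opt = ln(k₂/k₁)/(k₂−k₁).
= ln(2.27/0.141)/(2.27−0.141) = ln(16.10)/2.129 = 2.779/2.129 = 1.31 h.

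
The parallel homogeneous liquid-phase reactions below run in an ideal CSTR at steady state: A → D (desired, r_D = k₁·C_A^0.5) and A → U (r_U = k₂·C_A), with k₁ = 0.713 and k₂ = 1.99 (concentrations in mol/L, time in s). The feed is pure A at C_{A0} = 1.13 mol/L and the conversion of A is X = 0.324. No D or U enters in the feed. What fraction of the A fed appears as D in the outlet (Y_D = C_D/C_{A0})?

Exit C_A = C_{A0}(1−X) = 1.13×0.676 = 0.7639 mol/L.
A CSTR operates uniformly at the exit composition, giving r_D = 0.6232 and r_U = 1.520 (each k·C_A^n at C_A = 0.7639).
Fraction of consumed A going to D: r_D/(r_D+r_U) = 0.2908.
C_D = 0.2908·C_{A0}·X = 0.2908×1.13×0.324 = 0.106 mol/L; Y_D = C_D/C_{A0} = 0.0942.

0.0942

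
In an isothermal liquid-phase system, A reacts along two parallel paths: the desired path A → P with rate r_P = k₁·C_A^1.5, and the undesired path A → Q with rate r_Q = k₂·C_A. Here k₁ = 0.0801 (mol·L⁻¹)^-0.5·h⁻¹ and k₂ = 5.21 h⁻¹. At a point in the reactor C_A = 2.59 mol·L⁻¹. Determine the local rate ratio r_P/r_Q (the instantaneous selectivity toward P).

S_{P/Q} = r_P/r_Q = (k₁·C_A^1.5)/(k₂·C_A) = (k₁/k₂)·C_A^0.5.
= (0.0801×2.590^1.5) / (5.21×2.590) = 0.3339/13.49 = 0.0247.

0.0247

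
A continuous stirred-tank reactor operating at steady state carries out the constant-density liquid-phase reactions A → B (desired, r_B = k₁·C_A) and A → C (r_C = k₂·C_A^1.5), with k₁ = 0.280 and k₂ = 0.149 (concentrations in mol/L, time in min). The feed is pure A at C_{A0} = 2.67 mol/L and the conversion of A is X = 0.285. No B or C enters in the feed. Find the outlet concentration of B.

Exit C_A = C_{A0}(1−X) = 2.67×0.715 = 1.909 mol/L.
Rates in a CSTR are evaluated at the outlet concentration: r_B = 0.280×1.909 = 0.5345, r_C = 0.149×1.909^1.5 = 0.3930.
Fraction of consumed A going to B: r_B/(r_B+r_C) = 0.5763.
C_B = 0.5763·C_{A0}·X = 0.5763×2.67×0.285 = 0.439 mol/L.

0.439 mol/L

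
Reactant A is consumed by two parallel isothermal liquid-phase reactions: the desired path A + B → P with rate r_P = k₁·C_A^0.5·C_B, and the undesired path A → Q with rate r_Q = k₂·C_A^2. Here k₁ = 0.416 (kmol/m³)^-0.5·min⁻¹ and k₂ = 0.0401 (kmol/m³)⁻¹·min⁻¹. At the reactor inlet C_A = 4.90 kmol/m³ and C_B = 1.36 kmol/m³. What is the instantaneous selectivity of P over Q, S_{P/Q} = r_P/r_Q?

S_{P/Q} = r_P/r_Q = (k₁·C_A^0.5·C_B)/(k₂·C_A^2) = (k₁/k₂)·C_A^-1.5·C_B.
= (0.416×4.900^0.5×1.360) / (0.0401×4.900^2) = 1.252/0.9628 = 1.30.
The undesired path is higher order in A, so low C_A (CSTR or dilute feed) favours P.

1.30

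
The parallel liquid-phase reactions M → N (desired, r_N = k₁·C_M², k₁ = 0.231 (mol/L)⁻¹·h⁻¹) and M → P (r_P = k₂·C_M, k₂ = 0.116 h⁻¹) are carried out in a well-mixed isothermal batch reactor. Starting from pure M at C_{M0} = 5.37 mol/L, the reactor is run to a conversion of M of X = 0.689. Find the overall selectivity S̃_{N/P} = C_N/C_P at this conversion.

C_M = C_{M0}(1−X) = 1.670 mol/L.
Along a PFR/batch, dC_P/dC_M = −r_P/(r_N+r_P) = −k₂/(k₂+k₁·C_M).
Integrating from C_{M0} to C_M: C_P = (0.116/0.231)·ln[(0.116+0.231·5.37)/(0.116+0.231·1.67)] = 0.5022·ln(1.356/0.5018) = 0.4994 mol/L.
Then C_N = (C_{M0}−C_M) − C_P = 3.700 − 0.4994 = 3.201 mol/L.
S̃_{N/P} = C_N/C_P = 3.201/0.4994 = 6.41.

6.41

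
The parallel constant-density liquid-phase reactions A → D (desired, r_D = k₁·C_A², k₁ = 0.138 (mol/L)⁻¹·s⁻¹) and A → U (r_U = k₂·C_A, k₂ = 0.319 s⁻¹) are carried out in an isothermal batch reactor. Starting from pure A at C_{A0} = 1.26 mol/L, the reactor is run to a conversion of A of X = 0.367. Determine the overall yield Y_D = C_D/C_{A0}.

0.113

C_A = C_{A0}(1−X) = 0.7976 mol/L.
Along a PFR/batch, dC_U/dC_A = −r_U/(r_D+r_U) = −k₂/(k₂+k₁·C_A).
Integrating from C_{A0} to C_A: C_U = (0.319/0.138)·ln[(0.319+0.138·1.26)/(0.319+0.138·0.798)] = 2.312·ln(0.4929/0.4291) = 0.3205 mol/L.
Then C_D = (C_{A0}−C_A) − C_U = 0.4624 − 0.3205 = 0.1419 mol/L.
Y_D = C_D/C_{A0} = 0.1419/1.26 = 0.113.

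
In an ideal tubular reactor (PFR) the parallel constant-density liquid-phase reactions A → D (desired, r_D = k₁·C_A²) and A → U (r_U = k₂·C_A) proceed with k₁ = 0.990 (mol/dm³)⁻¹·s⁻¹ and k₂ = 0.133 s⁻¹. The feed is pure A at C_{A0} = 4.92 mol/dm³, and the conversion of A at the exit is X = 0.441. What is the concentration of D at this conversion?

C_A = C_{A0}(1−X) = 2.750 mol/dm³.
Along a PFR/batch, dC_U/dC_A = −r_U/(r_D+r_U) = −k₂/(k₂+k₁·C_A).
Integrating from C_{A0} to C_A: C_U = (0.133/0.990)·ln[(0.133+0.990·4.92)/(0.133+0.990·2.75)] = 0.1343·ln(5.004/2.856) = 0.07535 mol/dm³.
Then C_D = (C_{A0}−C_A) − C_U = 2.170 − 0.07535 = 2.094 mol/dm³.

2.09 mol/dm³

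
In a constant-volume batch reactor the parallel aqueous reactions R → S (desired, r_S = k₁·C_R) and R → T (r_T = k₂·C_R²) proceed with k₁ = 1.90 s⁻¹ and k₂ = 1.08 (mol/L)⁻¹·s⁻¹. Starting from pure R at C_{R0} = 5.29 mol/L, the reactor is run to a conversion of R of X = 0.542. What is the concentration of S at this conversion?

C_R = C_{R0}(1−X) = 2.423 mol/L.
Along a PFR/batch, dC_S/dC_R = −r_S/(r_S+r_T) = −k₁/(k₁+k₂·C_R).
Integrating from C_{R0} to C_R: C_S = (1.90/1.08)·ln[(1.90+1.08·5.29)/(1.90+1.08·2.42)] = 1.759·ln(7.613/4.517) = 0.9185 mol/L.

0.919 mol/L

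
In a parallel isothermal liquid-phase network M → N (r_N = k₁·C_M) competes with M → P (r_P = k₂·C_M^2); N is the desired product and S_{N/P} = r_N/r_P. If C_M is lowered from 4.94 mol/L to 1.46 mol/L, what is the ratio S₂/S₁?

3.38

S_{N/P} = (k₁/k₂)·C_M⁻¹, so S₂/S₁ = (C_{M,2}/C_{M,1})⁻¹.
= 4.94/1.46 = 3.38.
Selectivity toward N rises as C_M falls — low-concentration operation is favoured.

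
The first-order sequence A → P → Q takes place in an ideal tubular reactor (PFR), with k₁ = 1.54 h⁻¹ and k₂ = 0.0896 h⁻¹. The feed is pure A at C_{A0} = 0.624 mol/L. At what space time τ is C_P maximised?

1.96 h

For first-order series the maximum of C_P occurs at τ_opt = ln(k₂/k₁)/(k₂−k₁).
= ln(0.0896/1.54)/(0.0896−1.54) = ln(0.05818)/-1.450 = -2.844/-1.450 = 1.96 h.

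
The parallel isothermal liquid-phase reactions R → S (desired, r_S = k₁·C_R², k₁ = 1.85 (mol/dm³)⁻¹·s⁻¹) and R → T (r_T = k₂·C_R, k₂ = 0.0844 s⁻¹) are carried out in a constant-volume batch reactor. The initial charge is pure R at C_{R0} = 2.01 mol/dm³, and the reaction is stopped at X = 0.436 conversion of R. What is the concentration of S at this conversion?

0.851 mol/dm³

C_R = C_{R0}(1−X) = 1.134 mol/dm³.
Along a PFR/batch, dC_T/dC_R = −r_T/(r_S+r_T) = −k₂/(k₂+k₁·C_R).
Integrating from C_{R0} to C_R: C_T = (0.0844/1.85)·ln[(0.0844+1.85·2.01)/(0.0844+1.85·1.13)] = 0.04562·ln(3.803/2.182) = 0.02535 mol/dm³.
Then C_S = (C_{R0}−C_R) − C_T = 0.8764 − 0.02535 = 0.8510 mol/dm³.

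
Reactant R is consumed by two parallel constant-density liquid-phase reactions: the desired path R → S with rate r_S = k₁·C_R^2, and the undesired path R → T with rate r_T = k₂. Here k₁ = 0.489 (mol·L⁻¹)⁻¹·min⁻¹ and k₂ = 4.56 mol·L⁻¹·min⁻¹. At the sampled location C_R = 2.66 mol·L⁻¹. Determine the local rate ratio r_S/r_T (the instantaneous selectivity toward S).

S_{S/T} = r_S/r_T = (k₁·C_R^2)/(k₂) = (k₁/k₂)·C_R^2.
= (0.489×2.660^2) / (4.56) = 3.460/4.560 = 0.759.
Since the desired path is higher order in R, keeping C_R high (PFR or concentrated feed) favours S.

0.759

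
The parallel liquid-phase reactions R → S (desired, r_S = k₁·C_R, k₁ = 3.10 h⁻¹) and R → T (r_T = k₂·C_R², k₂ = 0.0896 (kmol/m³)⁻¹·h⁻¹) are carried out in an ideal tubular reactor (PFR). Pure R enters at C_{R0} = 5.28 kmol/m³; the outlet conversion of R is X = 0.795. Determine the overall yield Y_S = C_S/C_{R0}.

C_R = C_{R0}(1−X) = 1.082 kmol/m³.
Along a PFR/batch, dC_S/dC_R = −r_S/(r_S+r_T) = −k₁/(k₁+k₂·C_R).
Integrating from C_{R0} to C_R: C_S = (3.10/0.0896)·ln[(3.10+0.0896·5.28)/(3.10+0.0896·1.08)] = 34.60·ln(3.573/3.197) = 3.848 kmol/m³.
Y_S = C_S/C_{R0} = 3.848/5.28 = 0.729.

0.729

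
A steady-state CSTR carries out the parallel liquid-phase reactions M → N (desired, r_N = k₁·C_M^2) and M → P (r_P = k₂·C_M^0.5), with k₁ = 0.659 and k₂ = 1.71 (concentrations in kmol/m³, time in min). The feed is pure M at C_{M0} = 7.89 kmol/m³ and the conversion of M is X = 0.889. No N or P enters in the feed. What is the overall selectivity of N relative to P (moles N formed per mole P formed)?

0.316

Exit C_M = C_{M0}(1−X) = 7.89×0.111 = 0.8758 kmol/m³.
Rates in a CSTR are evaluated at the outlet concentration: r_N = 0.659×0.8758^2 = 0.5055, r_P = 1.71×0.8758^0.5 = 1.600.
Overall selectivity = C_N/C_P = r_Nτ/(r_Pτ) = r_N/r_P = 0.316.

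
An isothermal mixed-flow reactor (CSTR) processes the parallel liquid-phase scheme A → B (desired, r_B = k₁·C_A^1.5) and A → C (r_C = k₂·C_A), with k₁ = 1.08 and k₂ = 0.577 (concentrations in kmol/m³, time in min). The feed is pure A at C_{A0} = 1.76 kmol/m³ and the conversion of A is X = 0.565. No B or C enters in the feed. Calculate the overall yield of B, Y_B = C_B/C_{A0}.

0.351

Exit C_A = C_{A0}(1−X) = 1.76×0.435 = 0.7656 kmol/m³.
Rates in a CSTR are evaluated at the outlet concentration: r_B = 1.08×0.7656^1.5 = 0.7235, r_C = 0.577×0.7656 = 0.4418.
Fraction of consumed A going to B: r_B/(r_B+r_C) = 0.6209.
C_B = 0.6209·C_{A0}·X = 0.6209×1.76×0.565 = 0.617 kmol/m³; Y_B = C_B/C_{A0} = 0.351.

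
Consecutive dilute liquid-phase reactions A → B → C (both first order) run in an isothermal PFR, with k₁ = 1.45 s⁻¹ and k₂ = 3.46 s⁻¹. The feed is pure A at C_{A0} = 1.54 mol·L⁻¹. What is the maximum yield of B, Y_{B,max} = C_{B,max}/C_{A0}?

At the optimum, C_{B,max}/C_{A0} = (k₁/k₂)^[k₂/(k₂−k₁)].
= (1.45/3.46)^(3.46/(3.46−1.45)) = (0.4191)^(1.721) = 0.2238.

0.224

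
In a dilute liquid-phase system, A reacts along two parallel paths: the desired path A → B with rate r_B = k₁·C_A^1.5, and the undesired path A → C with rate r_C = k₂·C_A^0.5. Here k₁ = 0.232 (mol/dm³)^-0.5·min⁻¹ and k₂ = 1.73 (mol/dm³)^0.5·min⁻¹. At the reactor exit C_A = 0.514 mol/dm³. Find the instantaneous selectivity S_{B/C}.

0.0689

S_{B/C} = r_B/r_C = (k₁·C_A^1.5)/(k₂·C_A^0.5) = (k₁/k₂)·C_A.
= (0.232×0.5140^1.5) / (1.73×0.5140^0.5) = 0.08549/1.240 = 0.0689.
Since the desired path is higher order in A, keeping C_A high (PFR or concentrated feed) favours B.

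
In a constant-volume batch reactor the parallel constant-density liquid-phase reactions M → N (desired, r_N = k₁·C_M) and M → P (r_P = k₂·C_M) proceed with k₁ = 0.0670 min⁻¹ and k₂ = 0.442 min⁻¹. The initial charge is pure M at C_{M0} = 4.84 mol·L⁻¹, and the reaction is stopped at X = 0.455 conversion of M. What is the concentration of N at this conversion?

C_M = C_{M0}(1−X) = 2.638 mol·L⁻¹.
Both paths are first order in M, so the instantaneous fraction to N is constant: dC_N/d(−C_M) = k₁/(k₁+k₂) = 0.1316.
C_N = 0.1316·(C_{M0}−C_M) = 0.1316×2.202 = 0.290 mol·L⁻¹.

0.290 mol·L⁻¹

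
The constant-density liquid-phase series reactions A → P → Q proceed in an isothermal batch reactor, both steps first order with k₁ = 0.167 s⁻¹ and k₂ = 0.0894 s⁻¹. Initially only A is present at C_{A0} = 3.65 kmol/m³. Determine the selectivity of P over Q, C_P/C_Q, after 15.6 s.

The intermediate concentration in a first-order A→B→C sequence is C_P = k₁C_{A0}(e^(−k₁t) − e^(−k₂t))/(k₂−k₁).
e^(−k₁t) = e^(−0.167×15.6) = e^(−2.605) = 0.07389; e^(−k₂t) = e^(−1.395) = 0.2479.
C_P = 0.167×3.65/(0.0894−0.167) × (0.07389−0.2479) = (-7.855)×(-0.1740) = 1.367 kmol/m³.
C_A = C_{A0}e^(−k₁t) = 0.2697 kmol/m³, so C_Q = C_{A0}−C_A−C_P = 2.013 kmol/m³; C_P/C_Q = 0.679.

0.679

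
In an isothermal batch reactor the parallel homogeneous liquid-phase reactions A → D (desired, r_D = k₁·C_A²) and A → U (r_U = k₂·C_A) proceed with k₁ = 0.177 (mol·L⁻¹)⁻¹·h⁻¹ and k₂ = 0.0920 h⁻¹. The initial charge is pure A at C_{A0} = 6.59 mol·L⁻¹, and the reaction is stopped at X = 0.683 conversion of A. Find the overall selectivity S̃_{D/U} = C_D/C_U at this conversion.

7.64

C_A = C_{A0}(1−X) = 2.089 mol·L⁻¹.
Along a PFR/batch, dC_U/dC_A = −r_U/(r_D+r_U) = −k₂/(k₂+k₁·C_A).
Integrating from C_{A0} to C_A: C_U = (0.0920/0.177)·ln[(0.0920+0.177·6.59)/(0.0920+0.177·2.09)] = 0.5198·ln(1.258/0.4618) = 0.5211 mol·L⁻¹.
Then C_D = (C_{A0}−C_A) − C_U = 4.501 − 0.5211 = 3.980 mol·L⁻¹.
S̃_{D/U} = C_D/C_U = 3.980/0.5211 = 7.64.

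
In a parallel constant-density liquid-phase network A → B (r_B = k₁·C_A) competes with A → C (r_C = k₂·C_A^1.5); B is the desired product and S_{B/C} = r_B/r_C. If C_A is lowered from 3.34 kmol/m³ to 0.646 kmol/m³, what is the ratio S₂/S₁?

2.27

S_{B/C} = (k₁/k₂)·C_A^-0.5, so S₂/S₁ = (C_{A,2}/C_{A,1})^-0.5.
= (0.646/3.34)^(-0.5) = (0.1934)^(-0.5) = 2.27.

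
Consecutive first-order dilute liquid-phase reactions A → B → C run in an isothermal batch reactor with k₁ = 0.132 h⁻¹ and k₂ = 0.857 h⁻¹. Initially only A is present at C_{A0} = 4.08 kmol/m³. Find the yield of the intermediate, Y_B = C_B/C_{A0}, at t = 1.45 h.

0.0978

The intermediate concentration in a first-order A→B→C sequence is C_B = k₁C_{A0}(e^(−k₁t) − e^(−k₂t))/(k₂−k₁).
e^(−k₁t) = e^(−0.132×1.45) = e^(−0.1914) = 0.8258; e^(−k₂t) = e^(−1.243) = 0.2886.
C_B = 0.132×4.08/(0.857−0.132) × (0.8258−0.2886) = 0.7428×0.5372 = 0.3990 kmol/m³.
Y_B = C_B/C_{A0} = 0.3990/4.08 = 0.0978.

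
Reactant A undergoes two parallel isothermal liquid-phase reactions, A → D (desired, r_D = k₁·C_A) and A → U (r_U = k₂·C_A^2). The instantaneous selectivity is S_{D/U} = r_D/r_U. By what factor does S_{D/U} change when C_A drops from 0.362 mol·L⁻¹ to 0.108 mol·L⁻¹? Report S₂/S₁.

3.35

S_{D/U} = (k₁/k₂)·C_A⁻¹, so S₂/S₁ = (C_{A,2}/C_{A,1})⁻¹.
= 0.362/0.108 = 3.35.
Selectivity toward D rises as C_A falls — low-concentration operation is favoured.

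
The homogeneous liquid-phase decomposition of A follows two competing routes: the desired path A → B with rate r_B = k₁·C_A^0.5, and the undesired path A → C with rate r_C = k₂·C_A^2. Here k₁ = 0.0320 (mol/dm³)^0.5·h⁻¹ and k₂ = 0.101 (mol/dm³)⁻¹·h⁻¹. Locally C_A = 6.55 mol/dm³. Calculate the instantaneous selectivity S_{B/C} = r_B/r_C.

S_{B/C} = r_B/r_C = (k₁·C_A^0.5)/(k₂·C_A^2) = (k₁/k₂)·C_A^-1.5.
= (0.0320×6.550^0.5) / (0.101×6.550^2) = 0.08190/4.333 = 0.0189.
The undesired path is higher order in A, so low C_A (CSTR or dilute feed) favours B.

0.0189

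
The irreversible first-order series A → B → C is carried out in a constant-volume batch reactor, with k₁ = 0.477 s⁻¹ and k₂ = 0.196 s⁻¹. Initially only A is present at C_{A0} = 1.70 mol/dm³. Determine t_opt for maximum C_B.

For first-order series the maximum of C_B occurs at t_opt = ln(k₂/k₁)/(k₂−k₁).
= ln(0.196/0.477)/(0.196−0.477) = ln(0.4109)/-0.2810 = -0.8894/-0.2810 = 3.17 s.

3.17 s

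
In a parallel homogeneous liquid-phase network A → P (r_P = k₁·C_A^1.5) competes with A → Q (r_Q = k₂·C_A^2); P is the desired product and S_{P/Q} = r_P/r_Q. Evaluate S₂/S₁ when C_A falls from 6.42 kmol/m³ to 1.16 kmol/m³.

S_{P/Q} = (k₁/k₂)·C_A^-0.5, so S₂/S₁ = (C_{A,2}/C_{A,1})^-0.5.
= (1.16/6.42)^(-0.5) = (0.1807)^(-0.5) = 2.35.
Selectivity toward P rises as C_A falls — low-concentration operation is favoured.

2.35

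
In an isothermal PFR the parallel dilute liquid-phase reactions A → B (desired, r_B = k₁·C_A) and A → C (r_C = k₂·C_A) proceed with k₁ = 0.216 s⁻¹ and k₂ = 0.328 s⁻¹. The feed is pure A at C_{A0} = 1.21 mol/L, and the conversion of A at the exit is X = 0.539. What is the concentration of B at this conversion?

C_A = C_{A0}(1−X) = 0.5578 mol/L.
Both paths are first order in A, so the instantaneous fraction to B is constant: dC_B/d(−C_A) = k₁/(k₁+k₂) = 0.3971.
C_B = 0.3971·(C_{A0}−C_A) = 0.3971×0.6522 = 0.259 mol/L.

0.259 mol/L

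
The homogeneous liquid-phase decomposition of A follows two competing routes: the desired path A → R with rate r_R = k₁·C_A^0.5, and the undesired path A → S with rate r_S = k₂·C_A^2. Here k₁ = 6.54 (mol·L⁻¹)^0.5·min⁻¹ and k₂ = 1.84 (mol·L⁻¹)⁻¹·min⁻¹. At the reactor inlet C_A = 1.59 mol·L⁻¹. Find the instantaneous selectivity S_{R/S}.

1.77

S_{R/S} = r_R/r_S = (k₁·C_A^0.5)/(k₂·C_A^2) = (k₁/k₂)·C_A^-1.5.
= (6.54×1.590^0.5) / (1.84×1.590^2) = 8.247/4.652 = 1.77.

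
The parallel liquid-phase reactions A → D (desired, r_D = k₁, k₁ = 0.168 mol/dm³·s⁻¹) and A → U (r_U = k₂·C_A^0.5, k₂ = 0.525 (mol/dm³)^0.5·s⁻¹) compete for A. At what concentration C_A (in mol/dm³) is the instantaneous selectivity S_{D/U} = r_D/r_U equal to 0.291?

1.21 mol/dm³

S_{D/U} = (k₁/k₂)·C_A^-0.5 ⇒ C_A = (S·k₂/k₁)^(-2).
= (0.291×0.525/0.168)^(-2) = (0.9094)^(-2) = 1.21 mol/dm³.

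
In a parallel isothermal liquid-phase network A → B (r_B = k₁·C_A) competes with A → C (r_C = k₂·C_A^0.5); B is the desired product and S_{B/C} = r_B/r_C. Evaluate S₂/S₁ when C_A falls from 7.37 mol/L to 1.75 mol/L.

S_{B/C} = (k₁/k₂)·C_A^0.5, so S₂/S₁ = (C_{A,2}/C_{A,1})^0.5.
= (1.75/7.37)^0.5 = (0.2374)^0.5 = 0.487.

0.487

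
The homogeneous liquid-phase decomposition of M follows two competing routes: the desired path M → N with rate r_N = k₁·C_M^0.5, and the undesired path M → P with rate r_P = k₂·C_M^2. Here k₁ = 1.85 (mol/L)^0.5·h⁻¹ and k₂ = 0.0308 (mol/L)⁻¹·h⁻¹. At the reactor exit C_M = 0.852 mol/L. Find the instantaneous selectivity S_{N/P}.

76.4

S_{N/P} = r_N/r_P = (k₁·C_M^0.5)/(k₂·C_M^2) = (k₁/k₂)·C_M^-1.5.
= (1.85×0.8520^0.5) / (0.0308×0.8520^2) = 1.708/0.02236 = 76.4.
The undesired path is higher order in M, so low C_M (CSTR or dilute feed) favours N.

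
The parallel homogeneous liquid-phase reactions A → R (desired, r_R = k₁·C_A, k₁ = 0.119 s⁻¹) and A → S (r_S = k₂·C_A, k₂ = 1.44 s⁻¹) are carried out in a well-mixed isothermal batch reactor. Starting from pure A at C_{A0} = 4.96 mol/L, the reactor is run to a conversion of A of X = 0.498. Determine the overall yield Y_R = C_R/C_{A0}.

C_A = C_{A0}(1−X) = 2.490 mol/L.
Both paths are first order in A, so the instantaneous fraction to R is constant: dC_R/d(−C_A) = k₁/(k₁+k₂) = 0.07633.
C_R = 0.07633·(C_{A0}−C_A) = 0.07633×2.470 = 0.189 mol/L.
Y_R = C_R/C_{A0} = 0.1885/4.96 = 0.0380.

0.0380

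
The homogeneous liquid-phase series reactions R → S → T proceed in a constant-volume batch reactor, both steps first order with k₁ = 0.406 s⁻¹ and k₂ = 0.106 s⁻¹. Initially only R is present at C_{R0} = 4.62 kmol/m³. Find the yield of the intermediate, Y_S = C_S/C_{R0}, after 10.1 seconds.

The intermediate concentration in a first-order A→B→C sequence is C_S = k₁C_{R0}(e^(−k₁t) − e^(−k₂t))/(k₂−k₁).
e^(−k₁t) = e^(−0.406×10.1) = e^(−4.101) = 0.01656; e^(−k₂t) = e^(−1.071) = 0.3428.
C_S = 0.406×4.62/(0.106−0.406) × (0.01656−0.3428) = (-6.252)×(-0.3262) = 2.040 kmol/m³.
Y_S = C_S/C_{R0} = 2.040/4.62 = 0.442.

0.442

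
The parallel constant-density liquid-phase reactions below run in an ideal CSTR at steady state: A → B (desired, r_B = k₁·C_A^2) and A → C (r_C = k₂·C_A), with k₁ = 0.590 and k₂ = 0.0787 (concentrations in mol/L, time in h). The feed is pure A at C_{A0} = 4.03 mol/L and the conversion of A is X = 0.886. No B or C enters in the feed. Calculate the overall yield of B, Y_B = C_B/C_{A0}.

0.687

Exit C_A = C_{A0}(1−X) = 4.03×0.114 = 0.4594 mol/L.
A CSTR operates uniformly at the exit composition, giving r_B = 0.1245 and r_C = 0.03616 (each k·C_A^n at C_A = 0.4594).
Fraction of consumed A going to B: r_B/(r_B+r_C) = 0.7750.
C_B = 0.7750·C_{A0}·X = 0.7750×4.03×0.886 = 2.77 mol/L; Y_B = C_B/C_{A0} = 0.687.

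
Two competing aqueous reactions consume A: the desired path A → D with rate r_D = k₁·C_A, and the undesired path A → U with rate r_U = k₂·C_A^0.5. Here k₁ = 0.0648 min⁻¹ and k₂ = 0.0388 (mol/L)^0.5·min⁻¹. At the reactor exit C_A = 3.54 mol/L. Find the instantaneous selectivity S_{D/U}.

3.14

S_{D/U} = r_D/r_U = (k₁·C_A)/(k₂·C_A^0.5) = (k₁/k₂)·C_A^0.5.
= (0.0648×3.540) / (0.0388×3.540^0.5) = 0.2294/0.07300 = 3.14.
Since the desired path is higher order in A, keeping C_A high (PFR or concentrated feed) favours D.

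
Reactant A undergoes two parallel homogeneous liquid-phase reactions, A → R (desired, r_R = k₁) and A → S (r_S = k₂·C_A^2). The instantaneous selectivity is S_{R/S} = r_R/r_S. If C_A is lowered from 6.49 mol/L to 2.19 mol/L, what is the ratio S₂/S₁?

S_{R/S} = (k₁/k₂)·C_A^-2, so S₂/S₁ = (C_{A,2}/C_{A,1})^-2.
= (2.19/6.49)^(-2) = (0.3374)^(-2) = 8.78.
Selectivity toward R rises as C_A falls — low-concentration operation is favoured.

8.78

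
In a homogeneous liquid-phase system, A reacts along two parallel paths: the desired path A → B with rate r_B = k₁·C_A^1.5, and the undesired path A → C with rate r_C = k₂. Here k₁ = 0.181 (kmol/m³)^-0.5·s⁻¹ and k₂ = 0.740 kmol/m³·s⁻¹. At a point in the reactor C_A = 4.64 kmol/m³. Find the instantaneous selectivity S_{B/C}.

S_{B/C} = r_B/r_C = (k₁·C_A^1.5)/(k₂) = (k₁/k₂)·C_A^1.5.
= (0.181×4.640^1.5) / (0.740) = 1.809/0.7400 = 2.44.
Since the desired path is higher order in A, keeping C_A high (PFR or concentrated feed) favours B.

2.44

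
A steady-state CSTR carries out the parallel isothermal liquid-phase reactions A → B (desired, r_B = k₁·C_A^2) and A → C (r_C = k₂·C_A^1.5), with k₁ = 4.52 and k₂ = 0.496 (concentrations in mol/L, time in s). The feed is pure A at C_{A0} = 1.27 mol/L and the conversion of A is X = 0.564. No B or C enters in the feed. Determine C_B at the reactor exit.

0.624 mol/L

Exit C_A = C_{A0}(1−X) = 1.27×0.436 = 0.5537 mol/L.
Rates in a CSTR are evaluated at the outlet concentration: r_B = 4.52×0.5537^2 = 1.386, r_C = 0.496×0.5537^1.5 = 0.2044.
Fraction of consumed A going to B: r_B/(r_B+r_C) = 0.8715.
C_B = 0.8715·C_{A0}·X = 0.8715×1.27×0.564 = 0.624 mol/L.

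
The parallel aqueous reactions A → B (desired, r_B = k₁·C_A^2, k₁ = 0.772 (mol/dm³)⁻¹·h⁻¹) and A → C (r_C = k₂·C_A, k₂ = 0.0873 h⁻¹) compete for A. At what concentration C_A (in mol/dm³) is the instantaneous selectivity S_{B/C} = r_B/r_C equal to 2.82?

0.319 mol/dm³

S_{B/C} = (k₁/k₂)·C_A ⇒ C_A = S·k₂/k₁.
= 2.82×0.0873/0.772 = 0.319 mol/dm³.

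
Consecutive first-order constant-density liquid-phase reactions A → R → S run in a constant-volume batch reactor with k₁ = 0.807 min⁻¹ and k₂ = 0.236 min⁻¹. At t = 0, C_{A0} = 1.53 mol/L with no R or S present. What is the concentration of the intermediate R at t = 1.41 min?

For first-order series with pure A initially, C_R(t) = k₁C_{A0}/(k₂−k₁)·(e^(−k₁t) − e^(−k₂t)).
e^(−k₁t) = e^(−0.807×1.41) = e^(−1.138) = 0.3205; e^(−k₂t) = e^(−0.3328) = 0.7169.
C_R = 0.807×1.53/(0.236−0.807) × (0.3205−0.7169) = (-2.162)×(-0.3964) = 0.8573 mol/L.

0.857 mol/L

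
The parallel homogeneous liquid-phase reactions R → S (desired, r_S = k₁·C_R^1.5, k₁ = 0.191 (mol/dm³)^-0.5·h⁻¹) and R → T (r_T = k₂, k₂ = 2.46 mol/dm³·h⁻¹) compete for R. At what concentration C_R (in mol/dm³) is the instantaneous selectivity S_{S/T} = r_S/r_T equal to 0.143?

S_{S/T} = (k₁/k₂)·C_R^1.5 ⇒ C_R = (S·k₂/k₁)^(1/1.5).
= (0.143×2.46/0.191)^(0.6667) = (1.842)^(0.6667) = 1.50 mol/dm³.

1.50 mol/dm³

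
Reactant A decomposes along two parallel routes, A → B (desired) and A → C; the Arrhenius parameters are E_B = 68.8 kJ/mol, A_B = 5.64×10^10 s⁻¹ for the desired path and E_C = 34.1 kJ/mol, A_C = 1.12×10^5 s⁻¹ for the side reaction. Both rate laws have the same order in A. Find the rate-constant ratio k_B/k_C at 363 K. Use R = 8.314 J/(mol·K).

Since both paths have the same order in A, the concentration cancels and S_{B/C} = k_B/k_C = (A_B/A_C)·exp[(E_C−E_B)/(RT)].
(E_C−E_B)/(RT) = (34.1−68.8)×10³/(8.314×363) = -34700/3018 = -11.50.
k_B/k_C = (5.64×10^10/1.12×10^5)·exp(-11.50) = 5.036×10^5 × 1.015×10^-5 = 5.11.

5.11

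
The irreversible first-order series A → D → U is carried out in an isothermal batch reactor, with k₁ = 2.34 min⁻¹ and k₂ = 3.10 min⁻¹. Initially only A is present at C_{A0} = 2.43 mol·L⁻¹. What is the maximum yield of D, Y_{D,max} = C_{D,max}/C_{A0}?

0.318

At the optimum, C_{D,max}/C_{A0} = (k₁/k₂)^[k₂/(k₂−k₁)].
= (2.34/3.10)^(3.10/(3.10−2.34)) = (0.7548)^(4.079) = 0.3175.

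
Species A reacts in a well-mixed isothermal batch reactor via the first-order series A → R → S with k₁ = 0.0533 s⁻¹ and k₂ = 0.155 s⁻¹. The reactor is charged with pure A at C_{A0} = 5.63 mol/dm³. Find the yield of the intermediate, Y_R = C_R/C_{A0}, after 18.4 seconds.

Solving the coupled first-order balances gives C_R(t) = [k₁/(k₂−k₁)]·C_{A0}·(e^(−k₁t) − e^(−k₂t)).
e^(−k₁t) = e^(−0.0533×18.4) = e^(−0.9807) = 0.3750; e^(−k₂t) = e^(−2.852) = 0.05773.
C_R = 0.0533×5.63/(0.155−0.0533) × (0.3750−0.05773) = 2.951×0.3173 = 0.9363 mol/dm³.
Y_R = C_R/C_{A0} = 0.9363/5.63 = 0.166.

0.166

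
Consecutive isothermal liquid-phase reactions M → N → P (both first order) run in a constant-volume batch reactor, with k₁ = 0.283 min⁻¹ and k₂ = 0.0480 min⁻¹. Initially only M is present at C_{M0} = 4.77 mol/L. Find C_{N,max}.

For a first-order series the maximum intermediate yield is C_{N,max}/C_{M0} = (k₁/k₂)^[k₂/(k₂−k₁)].
= (0.283/0.0480)^(0.0480/(0.0480−0.283)) = (5.896)^(-0.2043) = 0.6960.
C_{N,max} = 0.6960×4.77 = 3.32 mol/L.

3.32 mol/L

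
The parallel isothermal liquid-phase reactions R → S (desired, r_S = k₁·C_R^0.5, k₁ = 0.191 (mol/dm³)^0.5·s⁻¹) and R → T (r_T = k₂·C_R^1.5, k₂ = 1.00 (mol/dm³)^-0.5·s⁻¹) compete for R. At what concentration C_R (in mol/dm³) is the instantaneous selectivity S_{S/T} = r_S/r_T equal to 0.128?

1.49 mol/dm³

S_{S/T} = (k₁/k₂)·C_R⁻¹ ⇒ C_R = (S·k₂/k₁)^(-1).
= (0.128×1.00/0.191)^(-1) = (0.6702)^(-1) = 1.49 mol/dm³.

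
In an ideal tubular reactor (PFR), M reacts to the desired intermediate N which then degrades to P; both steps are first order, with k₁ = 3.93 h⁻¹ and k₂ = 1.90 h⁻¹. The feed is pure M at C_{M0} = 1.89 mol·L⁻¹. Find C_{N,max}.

0.957 mol·L⁻¹

For a first-order series the maximum intermediate yield is C_{N,max}/C_{M0} = (k₁/k₂)^[k₂/(k₂−k₁)].
= (3.93/1.90)^(1.90/(1.90−3.93)) = (2.068)^(-0.9360) = 0.5065.
C_{N,max} = 0.5065×1.89 = 0.957 mol·L⁻¹.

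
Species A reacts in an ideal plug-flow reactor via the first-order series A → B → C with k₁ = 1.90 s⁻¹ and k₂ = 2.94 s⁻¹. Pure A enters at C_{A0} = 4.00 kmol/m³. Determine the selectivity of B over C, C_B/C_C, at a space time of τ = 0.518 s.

For first-order series with pure A initially, C_B(τ) = k₁C_{A0}/(k₂−k₁)·(e^(−k₁τ) − e^(−k₂τ)).
e^(−k₁τ) = e^(−1.90×0.518) = e^(−0.9842) = 0.3737; e^(−k₂τ) = e^(−1.523) = 0.2181.
C_B = 1.90×4.00/(2.94−1.90) × (0.3737−0.2181) = 7.308×0.1557 = 1.138 kmol/m³.
C_A = C_{A0}e^(−k₁τ) = 1.495 kmol/m³, so C_C = C_{A0}−C_A−C_B = 1.368 kmol/m³; C_B/C_C = 0.832.

0.832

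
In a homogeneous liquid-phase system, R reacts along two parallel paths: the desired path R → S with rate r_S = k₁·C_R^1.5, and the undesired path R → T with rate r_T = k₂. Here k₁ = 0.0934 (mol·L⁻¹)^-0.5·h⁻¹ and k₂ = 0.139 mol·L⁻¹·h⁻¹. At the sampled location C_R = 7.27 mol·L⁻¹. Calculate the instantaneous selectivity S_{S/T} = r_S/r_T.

S_{S/T} = r_S/r_T = (k₁·C_R^1.5)/(k₂) = (k₁/k₂)·C_R^1.5.
= (0.0934×7.270^1.5) / (0.139) = 1.831/0.1390 = 13.2.

13.2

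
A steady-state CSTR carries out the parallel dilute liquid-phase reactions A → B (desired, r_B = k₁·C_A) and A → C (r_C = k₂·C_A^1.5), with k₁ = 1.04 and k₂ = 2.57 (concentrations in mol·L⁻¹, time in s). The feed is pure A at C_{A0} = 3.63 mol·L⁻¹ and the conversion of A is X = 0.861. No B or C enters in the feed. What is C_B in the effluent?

1.13 mol·L⁻¹

Exit C_A = C_{A0}(1−X) = 3.63×0.139 = 0.5046 mol·L⁻¹.
In a CSTR the entire volume is at exit conditions, so r_B = 1.04×0.5046 = 0.5248 and r_C = 2.57×0.5046^1.5 = 0.9211.
Fraction of consumed A going to B: r_B/(r_B+r_C) = 0.3629.
C_B = 0.3629·C_{A0}·X = 0.3629×3.63×0.861 = 1.13 mol·L⁻¹.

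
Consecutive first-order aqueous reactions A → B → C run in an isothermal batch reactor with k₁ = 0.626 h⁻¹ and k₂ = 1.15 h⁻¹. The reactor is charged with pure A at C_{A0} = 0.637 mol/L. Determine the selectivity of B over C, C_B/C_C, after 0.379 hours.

4.09

For first-order series with pure A initially, C_B(t) = k₁C_{A0}/(k₂−k₁)·(e^(−k₁t) − e^(−k₂t)).
e^(−k₁t) = e^(−0.626×0.379) = e^(−0.2373) = 0.7888; e^(−k₂t) = e^(−0.4358) = 0.6467.
C_B = 0.626×0.637/(1.15−0.626) × (0.7888−0.6467) = 0.7610×0.1421 = 0.1081 mol/L.
C_A = C_{A0}e^(−k₁t) = 0.5025 mol/L, so C_C = C_{A0}−C_A−C_B = 0.02642 mol/L; C_B/C_C = 4.09.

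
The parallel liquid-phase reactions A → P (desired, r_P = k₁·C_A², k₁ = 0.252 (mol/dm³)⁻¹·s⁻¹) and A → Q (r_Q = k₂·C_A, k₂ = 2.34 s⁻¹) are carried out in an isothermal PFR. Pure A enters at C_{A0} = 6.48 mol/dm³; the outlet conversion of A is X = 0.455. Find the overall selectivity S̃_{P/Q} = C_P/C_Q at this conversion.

0.534

C_A = C_{A0}(1−X) = 3.532 mol/dm³.
Along a PFR/batch, dC_Q/dC_A = −r_Q/(r_P+r_Q) = −k₂/(k₂+k₁·C_A).
Integrating from C_{A0} to C_A: C_Q = (2.34/0.252)·ln[(2.34+0.252·6.48)/(2.34+0.252·3.53)] = 9.286·ln(3.973/3.230) = 1.923 mol/dm³.
Then C_P = (C_{A0}−C_A) − C_Q = 2.948 − 1.923 = 1.026 mol/dm³.
S̃_{P/Q} = C_P/C_Q = 1.026/1.923 = 0.534.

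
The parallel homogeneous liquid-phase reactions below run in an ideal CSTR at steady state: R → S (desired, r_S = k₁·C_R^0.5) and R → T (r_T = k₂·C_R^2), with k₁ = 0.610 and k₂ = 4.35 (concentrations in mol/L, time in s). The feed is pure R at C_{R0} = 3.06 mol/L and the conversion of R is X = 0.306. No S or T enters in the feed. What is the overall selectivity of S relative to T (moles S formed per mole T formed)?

Exit C_R = C_{R0}(1−X) = 3.06×0.694 = 2.124 mol/L.
A CSTR operates uniformly at the exit composition, giving r_S = 0.8889 and r_T = 19.62 (each k·C_R^n at C_R = 2.124).
Overall selectivity = C_S/C_T = r_Sτ/(r_Tτ) = r_S/r_T = 0.0453.

0.0453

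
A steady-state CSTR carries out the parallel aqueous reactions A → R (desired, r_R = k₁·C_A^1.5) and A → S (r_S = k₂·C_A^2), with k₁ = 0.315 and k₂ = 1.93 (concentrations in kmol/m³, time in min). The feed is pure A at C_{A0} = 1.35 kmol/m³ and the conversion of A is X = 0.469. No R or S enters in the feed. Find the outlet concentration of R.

Exit C_A = C_{A0}(1−X) = 1.35×0.531 = 0.7169 kmol/m³.
In a CSTR the entire volume is at exit conditions, so r_R = 0.315×0.7169^1.5 = 0.1912 and r_S = 1.93×0.7169^2 = 0.9918.
Fraction of consumed A going to R: r_R/(r_R+r_S) = 0.1616.
C_R = 0.1616·C_{A0}·X = 0.1616×1.35×0.469 = 0.102 kmol/m³.

0.102 kmol/m³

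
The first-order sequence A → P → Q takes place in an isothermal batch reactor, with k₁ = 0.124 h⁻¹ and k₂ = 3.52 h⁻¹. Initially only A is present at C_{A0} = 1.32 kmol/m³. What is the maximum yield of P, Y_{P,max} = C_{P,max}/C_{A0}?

0.0312

For a first-order series the maximum intermediate yield is C_{P,max}/C_{A0} = (k₁/k₂)^[k₂/(k₂−k₁)].
= (0.124/3.52)^(3.52/(3.52−0.124)) = (0.03523)^(1.037) = 0.03118.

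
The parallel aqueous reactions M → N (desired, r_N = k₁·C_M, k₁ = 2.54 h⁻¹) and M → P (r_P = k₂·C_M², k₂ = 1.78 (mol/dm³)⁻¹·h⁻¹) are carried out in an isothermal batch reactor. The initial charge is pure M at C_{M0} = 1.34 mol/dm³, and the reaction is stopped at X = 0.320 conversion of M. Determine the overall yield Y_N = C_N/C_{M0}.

C_M = C_{M0}(1−X) = 0.9112 mol/dm³.
Along a PFR/batch, dC_N/dC_M = −r_N/(r_N+r_P) = −k₁/(k₁+k₂·C_M).
Integrating from C_{M0} to C_M: C_N = (2.54/1.78)·ln[(2.54+1.78·1.34)/(2.54+1.78·0.911)] = 1.427·ln(4.925/4.162) = 0.2403 mol/dm³.
Y_N = C_N/C_{M0} = 0.2403/1.34 = 0.179.

0.179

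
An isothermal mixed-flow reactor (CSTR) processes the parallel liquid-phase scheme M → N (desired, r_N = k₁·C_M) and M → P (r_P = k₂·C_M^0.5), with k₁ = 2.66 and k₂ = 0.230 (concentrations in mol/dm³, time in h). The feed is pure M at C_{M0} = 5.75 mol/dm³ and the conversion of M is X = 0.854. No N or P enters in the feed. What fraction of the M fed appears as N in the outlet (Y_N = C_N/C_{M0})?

Exit C_M = C_{M0}(1−X) = 5.75×0.146 = 0.8395 mol/dm³.
In a CSTR the entire volume is at exit conditions, so r_N = 2.66×0.8395 = 2.233 and r_P = 0.230×0.8395^0.5 = 0.2107.
Fraction of consumed M going to N: r_N/(r_N+r_P) = 0.9138.
C_N = 0.9138·C_{M0}·X = 0.9138×5.75×0.854 = 4.49 mol/dm³; Y_N = C_N/C_{M0} = 0.780.

0.780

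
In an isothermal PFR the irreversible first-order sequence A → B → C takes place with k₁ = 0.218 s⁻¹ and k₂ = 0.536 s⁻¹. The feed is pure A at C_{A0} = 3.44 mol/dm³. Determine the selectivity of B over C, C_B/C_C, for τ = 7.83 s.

0.162

Solving the coupled first-order balances gives C_B(τ) = [k₁/(k₂−k₁)]·C_{A0}·(e^(−k₁τ) − e^(−k₂τ)).
e^(−k₁τ) = e^(−0.218×7.83) = e^(−1.707) = 0.1814; e^(−k₂τ) = e^(−4.197) = 0.01504.
C_B = 0.218×3.44/(0.536−0.218) × (0.1814−0.01504) = 2.358×0.1664 = 0.3924 mol/dm³.
C_A = C_{A0}e^(−k₁τ) = 0.6241 mol/dm³, so C_C = C_{A0}−C_A−C_B = 2.424 mol/dm³; C_B/C_C = 0.162.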